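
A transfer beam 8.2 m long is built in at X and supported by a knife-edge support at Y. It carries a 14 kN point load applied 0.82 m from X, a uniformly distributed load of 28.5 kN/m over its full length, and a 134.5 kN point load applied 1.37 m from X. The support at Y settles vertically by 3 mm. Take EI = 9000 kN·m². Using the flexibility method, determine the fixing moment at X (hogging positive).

Choose R_Y as the redundant. The primary structure is the cantilever fixed at X.
Downward deflection at the released point Y due to the loads:
  point load 14 at a = 0.82: Pa²(3L − a)/(6EI) = 37.31/EI
  UDL 28.5: wL⁴/(8EI) = 16107/EI
  point load 134.5 at a = 1.37: Pa²(3L − a)/(6EI) = 977.4/EI
  δ_0 = 17122/EI
Tip deflection under a unit load at Y: L³/(3EI) = 183.8/EI.
With EI = 9000 kN·m²: δ_0 = 1.9024 m and δ_{YY} = 0.020421 m/kN.
Compatibility — the beam at Y must follow the support down by 0.003 m: δ_0 − R_Y·δ_{YY} = 0.003, so R_Y = (1.9024 − 0.003)/0.020421 = 93.01 kN.
Moment equilibrium about X: M_X = Σ(load moments about X) − R_Y·L = 1154 − 93.01×8.2 = 391.2 kN·m.

M_X = 391.2 kN·m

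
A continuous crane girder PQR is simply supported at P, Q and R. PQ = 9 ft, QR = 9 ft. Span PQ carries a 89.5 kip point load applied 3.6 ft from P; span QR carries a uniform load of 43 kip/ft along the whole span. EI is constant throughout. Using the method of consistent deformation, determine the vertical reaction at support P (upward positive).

R_P = 21.99 kip

Insert a hinge at Q; M_Q is the redundant, and each span becomes simply supported.
Rotations at Q on the released spans (each span's end-slope, ×1/EI):
  span PQ: point load 89.5 at a = 3.6: Pab(L + a)/(6LEI) = 406/EI
  span QR: UDL 43: wL³/(24EI) = 1306/EI
  relative rotation θ_0 = (406 + 1306)/EI = 1712/EI
A unit hogging moment at Q produces rotation L₁/(3EI) + L₂/(3EI) = 6/EI.
Compatibility: M_Q·(L₁+L₂)/(3EI) = θ_0, giving M_Q = 285.3 kip·ft (hogging).
Span PQ, ΣM about P with M_Q applied at Q: R_Q^{PQ}·9 = 322.2 + 285.3, so R_Q^{PQ} = 67.51 kip and R_P = 89.5 − 67.51 = 21.99 kip.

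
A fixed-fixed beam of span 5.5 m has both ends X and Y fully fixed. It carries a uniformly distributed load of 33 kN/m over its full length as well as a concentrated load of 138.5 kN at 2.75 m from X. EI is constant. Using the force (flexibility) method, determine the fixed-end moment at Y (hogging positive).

M_Y = 178.4 kN·m

Take the two fixed-end moments M_X, M_Y as redundants; the released structure is the simple span XY.
Simple-span end rotations at X and Y under the given loads:
  at X: UDL 33: wL³/(24EI) = 228.8/EI
  at Y: UDL 33: wL³/(24EI) = 228.8/EI
  at X: point load 138.5 at a = 2.75: Pab(L + b)/(6LEI) = 261.9/EI
  at Y: point load 138.5 at a = 2.75: Pab(L + a)/(6LEI) = 261.9/EI
  θ_X0 = 490.6/EI,  θ_Y0 = 490.6/EI
Flexibility coefficients: a unit moment at one end gives L/(3EI) there and L/(6EI) at the far end, so f₁₁ = f₂₂ = 1.833/EI and f₁₂ = f₂₁ = 0.9167/EI.
Compatibility — zero rotation at each built-in end:
  1.833 M_X + 0.9167 M_Y = 490.6
  0.9167 M_X + 1.833 M_Y = 490.6
Solving the pair gives M_X = 178.4 kN·m and M_Y = 178.4 kN·m (hogging).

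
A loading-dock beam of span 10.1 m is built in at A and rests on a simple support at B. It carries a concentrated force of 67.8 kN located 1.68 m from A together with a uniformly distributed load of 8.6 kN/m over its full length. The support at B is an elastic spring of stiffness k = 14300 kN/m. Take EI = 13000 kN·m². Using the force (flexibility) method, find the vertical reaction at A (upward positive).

R_A = 119.5 kN

Release the roller at B. Primary structure: cantilever fixed at A.
Deflection at B on the released cantilever, summing each load's contribution:
  point load 67.8 at a = 1.68: Pa²(3L − a)/(6EI) = 912.8/EI
  UDL 8.6: wL⁴/(8EI) = 11186/EI
  δ_0 = 12099/EI
Tip deflection under a unit load at B: L³/(3EI) = 343.4/EI.
With EI = 13000 kN·m²: δ_0 = 0.93071 m and δ_{BB} = 0.026418 m/kN.
Compatibility — the spring shortens by R_B/k under the reaction it provides: δ_0 − R_B·δ_{BB} = R_B/k. With 1/k = 0.00007 m/kN, R_B = δ_0 / (δ_{BB} + 1/k) = 0.93071 / (0.026418 + 0.00007) = 35.14 kN.
Vertical equilibrium: R_A = ΣP − R_B = 154.7 − 35.14 = 119.5 kN.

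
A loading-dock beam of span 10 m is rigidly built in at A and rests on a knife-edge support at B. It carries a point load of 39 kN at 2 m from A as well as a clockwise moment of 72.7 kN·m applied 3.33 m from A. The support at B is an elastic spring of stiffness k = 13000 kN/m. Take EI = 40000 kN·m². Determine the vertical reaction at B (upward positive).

Choose R_B as the redundant. The primary structure is the cantilever fixed at A.
Downward deflection at the released point B due to the loads:
  point load 39 at a = 2: Pa²(3L − a)/(6EI) = 728/EI
  clockwise couple 72.7 at a = 3.33: M₀a(2L − a)/(2EI) = 2018/EI
  δ_0 = 2746/EI
Tip deflection under a unit load at B: L³/(3EI) = 333.3/EI.
With EI = 40000 kN·m²: δ_0 = 0.068646 m and δ_{BB} = 0.008333 m/kN.
Compatibility — the spring shortens by R_B/k under the reaction it provides: δ_0 − R_B·δ_{BB} = R_B/k. With 1/k = 0.000077 m/kN, R_B = δ_0 / (δ_{BB} + 1/k) = 0.068646 / (0.008333 + 0.000077) = 8.162 kN.

R_B = 8.162 kN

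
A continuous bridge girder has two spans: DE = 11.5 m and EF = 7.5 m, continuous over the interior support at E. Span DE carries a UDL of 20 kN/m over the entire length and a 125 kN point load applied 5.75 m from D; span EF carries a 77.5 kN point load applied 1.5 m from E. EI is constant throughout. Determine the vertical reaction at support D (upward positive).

R_D = 143 kN

Take M_E as the redundant. Released structure: two simple spans DE and EF with a hinge at E.
Discontinuity in slope at E on the released structure — sum the simple-span end rotations:
  span DE: UDL 20: wL³/(24EI) = 1267/EI
  span DE: point load 125 at a = 5.75: Pab(L + a)/(6LEI) = 1033/EI
  span EF: point load 77.5 at a = 1.5: Pab(L + b)/(6LEI) = 209.2/EI
  relative rotation θ_0 = (2301 + 209.2)/EI = 2510/EI
A unit hogging moment at E produces rotation L₁/(3EI) + L₂/(3EI) = 6.333/EI.
Compatibility: M_E·(L₁+L₂)/(3EI) = θ_0, giving M_E = 396.3 kN·m (hogging).
Span DE, ΣM about D with M_E applied at E: R_E^{DE}·11.5 = 2041 + 396.3, so R_E^{DE} = 212 kN and R_D = 355 − 212 = 143 kN.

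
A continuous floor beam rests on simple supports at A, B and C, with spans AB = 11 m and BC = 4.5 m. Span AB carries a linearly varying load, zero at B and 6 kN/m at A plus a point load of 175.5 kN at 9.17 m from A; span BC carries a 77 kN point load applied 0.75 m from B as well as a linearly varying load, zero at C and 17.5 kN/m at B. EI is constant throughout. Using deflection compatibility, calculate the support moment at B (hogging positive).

Take M_B as the redundant. Released structure: two simple spans AB and BC with a hinge at B.
End slopes at the hinge B, treating each span as simply supported:
  span AB: triangular load, peak 6: 7w₀L³/(360EI) = 155.3/EI
  span AB: point load 175.5 at a = 9.17: Pab(L + a)/(6LEI) = 900/EI
  span BC: point load 77 at a = 0.75: Pab(L + b)/(6LEI) = 66.17/EI
  span BC: triangular load, peak 17.5: w₀L³/(45EI) = 35.44/EI
  relative rotation θ_0 = (1055 + 101.6)/EI = 1157/EI
A unit hogging moment at B produces rotation L₁/(3EI) + L₂/(3EI) = 5.167/EI.
Slope continuity at B: θ_0 = M_B·5.167/EI, so M_B = 1157/5.167 = 223.9 kN·m (hogging).

M_B = 223.9 kN·m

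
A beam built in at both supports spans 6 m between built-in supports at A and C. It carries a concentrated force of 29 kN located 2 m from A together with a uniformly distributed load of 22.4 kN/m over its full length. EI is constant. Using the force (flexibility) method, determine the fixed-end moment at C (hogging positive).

M_C = 80.09 kN·m

Take the two fixed-end moments M_A, M_C as redundants; the released structure is the simple span AC.
On the primary (simply-supported) span, the end slopes from the loading are:
  at A: point load 29 at a = 2: Pab(L + b)/(6LEI) = 64.44/EI
  at C: point load 29 at a = 2: Pab(L + a)/(6LEI) = 51.56/EI
  at A: UDL 22.4: wL³/(24EI) = 201.6/EI
  at C: UDL 22.4: wL³/(24EI) = 201.6/EI
  θ_A0 = 266/EI,  θ_C0 = 253.2/EI
Flexibility coefficients: a unit moment at one end gives L/(3EI) there and L/(6EI) at the far end, so f₁₁ = f₂₂ = 2/EI and f₁₂ = f₂₁ = 1/EI.
Compatibility — zero rotation at each built-in end:
  2 M_A + 1 M_C = 266
  1 M_A + 2 M_C = 253.2
Solving the pair gives M_A = 92.98 kN·m and M_C = 80.09 kN·m (hogging).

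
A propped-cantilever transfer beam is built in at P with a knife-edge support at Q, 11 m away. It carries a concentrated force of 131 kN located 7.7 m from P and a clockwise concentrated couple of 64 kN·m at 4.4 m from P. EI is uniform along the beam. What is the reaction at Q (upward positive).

Take the reaction at Q as the redundant and release it; the primary structure is a cantilever fixed at P.
Free-end deflection of the primary structure under the applied loading (downward +):
  point load 131 at a = 7.7: Pa²(3L − a)/(6EI) = 32751/EI
  clockwise couple 64 at a = 4.4: M₀a(2L − a)/(2EI) = 2478/EI
  δ_0 = 35229/EI
Tip deflection under a unit load at Q: L³/(3EI) = 443.7/EI.
Compatibility at Q: δ_0 − R_Q·δ_{QQ} = 0, so R_Q = 35229/443.7 = 79.4 kN.

R_Q = 79.4 kN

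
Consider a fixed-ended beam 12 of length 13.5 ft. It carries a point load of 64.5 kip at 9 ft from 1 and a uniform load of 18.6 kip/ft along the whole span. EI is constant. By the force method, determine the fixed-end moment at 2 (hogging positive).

Release both end moments; the primary structure is a simply-supported span 12 with redundants M_1 and M_2.
End rotations of the released simple span under the applied load (×1/EI):
  at 1: point load 64.5 at a = 9: Pab(L + b)/(6LEI) = 580.5/EI
  at 2: point load 64.5 at a = 9: Pab(L + a)/(6LEI) = 725.6/EI
  at 1: UDL 18.6: wL³/(24EI) = 1907/EI
  at 2: UDL 18.6: wL³/(24EI) = 1907/EI
  θ_10 = 2487/EI,  θ_20 = 2632/EI
Flexibility coefficients: a unit moment at one end gives L/(3EI) there and L/(6EI) at the far end, so f₁₁ = f₂₂ = 4.5/EI and f₁₂ = f₂₁ = 2.25/EI.
Compatibility — zero rotation at each built-in end:
  4.5 M_1 + 2.25 M_2 = 2487
  2.25 M_1 + 4.5 M_2 = 2632
Solving the pair gives M_1 = 347 kip·ft and M_2 = 411.5 kip·ft (hogging).

M_2 = 411.5 kip·ft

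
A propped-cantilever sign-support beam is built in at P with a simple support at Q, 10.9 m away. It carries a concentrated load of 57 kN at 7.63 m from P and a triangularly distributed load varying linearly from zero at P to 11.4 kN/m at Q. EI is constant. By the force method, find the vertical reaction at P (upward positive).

R_P = 52.84 kN

Choose R_Q as the redundant. The primary structure is the cantilever fixed at P.
Free-end deflection of the primary structure under the applied loading (downward +):
  point load 57 at a = 7.63: Pa²(3L − a)/(6EI) = 13865/EI
  triangular load, peak 11.4 at the free end: 11w₀L⁴/(120EI) = 14751/EI
  δ_0 = 28616/EI
Flexibility coefficient — unit upward force at Q: δ_{QQ} = L³/(3EI) = 431.7/EI.
The prop prevents deflection at Q: R_Q = δ_0/δ_{QQ} = 28616/431.7 = 66.29 kN.
Vertical equilibrium: R_P = ΣP − R_Q = 119.1 − 66.29 = 52.84 kN.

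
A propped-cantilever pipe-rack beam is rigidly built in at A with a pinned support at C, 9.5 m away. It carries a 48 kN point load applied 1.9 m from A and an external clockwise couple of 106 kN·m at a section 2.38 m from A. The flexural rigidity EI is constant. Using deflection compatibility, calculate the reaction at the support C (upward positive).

Remove the prop at C; the released (primary) structure is a cantilever built in at A.
Free-end deflection of the primary structure under the applied loading (downward +):
  point load 48 at a = 1.9: Pa²(3L − a)/(6EI) = 768.2/EI
  clockwise couple 106 at a = 2.38: M₀a(2L − a)/(2EI) = 2096/EI
  δ_0 = 2865/EI
Flexibility coefficient — unit upward force at C: δ_{CC} = L³/(3EI) = 285.8/EI.
Compatibility at C: δ_0 − R_C·δ_{CC} = 0, so R_C = 2865/285.8 = 10.02 kN.

R_C = 10.02 kN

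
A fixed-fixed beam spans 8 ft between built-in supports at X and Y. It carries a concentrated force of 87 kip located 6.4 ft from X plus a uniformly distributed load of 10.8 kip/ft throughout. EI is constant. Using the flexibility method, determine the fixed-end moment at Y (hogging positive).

M_Y = 146.7 kip·ft

Release both end moments; the primary structure is a simply-supported span XY with redundants M_X and M_Y.
End rotations of the released simple span under the applied load (×1/EI):
  at X: point load 87 at a = 6.4: Pab(L + b)/(6LEI) = 178.2/EI
  at Y: point load 87 at a = 6.4: Pab(L + a)/(6LEI) = 267.3/EI
  at X: UDL 10.8: wL³/(24EI) = 230.4/EI
  at Y: UDL 10.8: wL³/(24EI) = 230.4/EI
  θ_X0 = 408.6/EI,  θ_Y0 = 497.7/EI
Flexibility coefficients: a unit moment at one end gives L/(3EI) there and L/(6EI) at the far end, so f₁₁ = f₂₂ = 2.667/EI and f₁₂ = f₂₁ = 1.333/EI.
Compatibility — zero rotation at each built-in end:
  2.667 M_X + 1.333 M_Y = 408.6
  1.333 M_X + 2.667 M_Y = 497.7
Solving the pair gives M_X = 79.87 kip·ft and M_Y = 146.7 kip·ft (hogging).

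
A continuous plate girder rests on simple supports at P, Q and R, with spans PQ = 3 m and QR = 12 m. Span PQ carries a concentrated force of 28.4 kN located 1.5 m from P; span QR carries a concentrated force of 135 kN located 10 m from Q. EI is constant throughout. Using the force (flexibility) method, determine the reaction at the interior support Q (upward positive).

Take M_Q as the redundant. Released structure: two simple spans PQ and QR with a hinge at Q.
Discontinuity in slope at Q on the released structure — sum the simple-span end rotations:
  span PQ: point load 28.4 at a = 1.5: Pab(L + a)/(6LEI) = 15.97/EI
  span QR: point load 135 at a = 10: Pab(L + b)/(6LEI) = 525/EI
  relative rotation θ_0 = (15.97 + 525)/EI = 541/EI
A unit hogging moment at Q produces rotation L₁/(3EI) + L₂/(3EI) = 5/EI.
Compatibility: M_Q·(L₁+L₂)/(3EI) = θ_0, giving M_Q = 108.2 kN·m (hogging).
Span PQ, ΣM about P with M_Q applied at Q: R_Q^{PQ}·3 = 42.6 + 108.2, so R_Q^{PQ} = 50.27 kN and R_P = 28.4 − 50.27 = -21.86 kN.
Span QR, ΣM about R: R_Q^{QR}·12 = 270 + 108.2, so R_Q^{QR} = 31.52 kN and R_R = 135 − 31.52 = 103.5 kN.
R_Q = 50.27 + 31.52 = 81.78 kN.

R_Q = 81.78 kN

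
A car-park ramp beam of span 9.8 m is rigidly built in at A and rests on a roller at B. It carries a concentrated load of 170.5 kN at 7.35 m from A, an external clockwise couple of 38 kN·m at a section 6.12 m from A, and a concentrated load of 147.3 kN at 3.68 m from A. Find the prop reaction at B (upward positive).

R_B = 140.1 kN

Remove the prop at B; the released (primary) structure is a cantilever built in at A.
Free-end deflection of the primary structure under the applied loading (downward +):
  point load 170.5 at a = 7.35: Pa²(3L − a)/(6EI) = 33850/EI
  clockwise couple 38 at a = 6.12: M₀a(2L − a)/(2EI) = 1567/EI
  point load 147.3 at a = 3.68: Pa²(3L − a)/(6EI) = 8551/EI
  δ_0 = 43968/EI
Tip deflection under a unit load at B: L³/(3EI) = 313.7/EI.
Compatibility at B: δ_0 − R_B·δ_{BB} = 0, so R_B = 43968/313.7 = 140.1 kN.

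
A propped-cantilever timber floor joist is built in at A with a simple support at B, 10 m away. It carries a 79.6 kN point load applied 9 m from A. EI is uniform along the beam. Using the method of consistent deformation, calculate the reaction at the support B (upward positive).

Choose R_B as the redundant. The primary structure is the cantilever fixed at A.
Deflection at B on the released cantilever, summing each load's contribution:
  point load 79.6 at a = 9: Pa²(3L − a)/(6EI) = 22567/EI
Flexibility coefficient — unit upward force at B: δ_{BB} = L³/(3EI) = 333.3/EI.
The prop prevents deflection at B: R_B = δ_0/δ_{BB} = 22567/333.3 = 67.7 kN.

R_B = 67.7 kN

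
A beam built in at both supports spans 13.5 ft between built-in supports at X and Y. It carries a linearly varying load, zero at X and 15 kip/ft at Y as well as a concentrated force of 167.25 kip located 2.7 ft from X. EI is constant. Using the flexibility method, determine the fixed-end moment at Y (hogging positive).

M_Y = 208.9 kip·ft

Take the two fixed-end moments M_X, M_Y as redundants; the released structure is the simple span XY.
End rotations of the released simple span under the applied load (×1/EI):
  at X: triangular load, peak 15: 7w₀L³/(360EI) = 717.6/EI
  at Y: triangular load, peak 15: w₀L³/(45EI) = 820.1/EI
  at X: point load 167.25 at a = 2.7: Pab(L + b)/(6LEI) = 1463/EI
  at Y: point load 167.25 at a = 2.7: Pab(L + a)/(6LEI) = 975.4/EI
  θ_X0 = 2181/EI,  θ_Y0 = 1796/EI
Flexibility coefficients: a unit moment at one end gives L/(3EI) there and L/(6EI) at the far end, so f₁₁ = f₂₂ = 4.5/EI and f₁₂ = f₂₁ = 2.25/EI.
Compatibility — zero rotation at each built-in end:
  4.5 M_X + 2.25 M_Y = 2181
  2.25 M_X + 4.5 M_Y = 1796
Solving the pair gives M_X = 380.1 kip·ft and M_Y = 208.9 kip·ft (hogging).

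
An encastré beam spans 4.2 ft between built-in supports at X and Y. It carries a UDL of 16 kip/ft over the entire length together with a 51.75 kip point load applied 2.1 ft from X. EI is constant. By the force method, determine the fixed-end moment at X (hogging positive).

M_X = 50.69 kip·ft

Take the two fixed-end moments M_X, M_Y as redundants; the released structure is the simple span XY.
Simple-span end rotations at X and Y under the given loads:
  at X: UDL 16: wL³/(24EI) = 49.39/EI
  at Y: UDL 16: wL³/(24EI) = 49.39/EI
  at X: point load 51.75 at a = 2.1: Pab(L + b)/(6LEI) = 57.05/EI
  at Y: point load 51.75 at a = 2.1: Pab(L + a)/(6LEI) = 57.05/EI
  θ_X0 = 106.4/EI,  θ_Y0 = 106.4/EI
Flexibility coefficients: a unit moment at one end gives L/(3EI) there and L/(6EI) at the far end, so f₁₁ = f₂₂ = 1.4/EI and f₁₂ = f₂₁ = 0.7/EI.
Compatibility — zero rotation at each built-in end:
  1.4 M_X + 0.7 M_Y = 106.4
  0.7 M_X + 1.4 M_Y = 106.4
Solving the pair gives M_X = 50.69 kip·ft and M_Y = 50.69 kip·ft (hogging).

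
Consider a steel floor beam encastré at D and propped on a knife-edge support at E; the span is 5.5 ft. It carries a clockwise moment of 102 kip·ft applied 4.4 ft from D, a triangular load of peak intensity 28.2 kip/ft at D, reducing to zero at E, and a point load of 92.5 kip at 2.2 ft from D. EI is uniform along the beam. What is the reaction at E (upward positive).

Release the roller at E. Primary structure: cantilever fixed at D.
Downward deflection at the released point E due to the loads:
  clockwise couple 102 at a = 4.4: M₀a(2L − a)/(2EI) = 1481/EI
  triangular load, peak 28.2 at the fixed end: w₀L⁴/(30EI) = 860.2/EI
  point load 92.5 at a = 2.2: Pa²(3L − a)/(6EI) = 1067/EI
  δ_0 = 3408/EI
Tip deflection under a unit load at E: L³/(3EI) = 55.46/EI.
The prop prevents deflection at E: R_E = δ_0/δ_{EE} = 3408/55.46 = 61.46 kip.

R_E = 61.46 kip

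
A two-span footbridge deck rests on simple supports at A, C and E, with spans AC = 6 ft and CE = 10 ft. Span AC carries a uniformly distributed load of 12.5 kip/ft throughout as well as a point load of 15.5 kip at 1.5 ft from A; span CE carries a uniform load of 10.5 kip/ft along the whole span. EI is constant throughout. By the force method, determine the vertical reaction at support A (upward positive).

R_A = 31.26 kip

Insert a hinge at C; M_C is the redundant, and each span becomes simply supported.
End slopes at the hinge C, treating each span as simply supported:
  span AC: UDL 12.5: wL³/(24EI) = 112.5/EI
  span AC: point load 15.5 at a = 1.5: Pab(L + a)/(6LEI) = 21.8/EI
  span CE: UDL 10.5: wL³/(24EI) = 437.5/EI
  relative rotation θ_0 = (134.3 + 437.5)/EI = 571.8/EI
A unit hogging moment at C produces rotation L₁/(3EI) + L₂/(3EI) = 5.333/EI.
Slope continuity at C: θ_0 = M_C·5.333/EI, so M_C = 571.8/5.333 = 107.2 kip·ft (hogging).
Span AC, ΣM about A with M_C applied at C: R_C^{AC}·6 = 248.2 + 107.2, so R_C^{AC} = 59.24 kip and R_A = 90.5 − 59.24 = 31.26 kip.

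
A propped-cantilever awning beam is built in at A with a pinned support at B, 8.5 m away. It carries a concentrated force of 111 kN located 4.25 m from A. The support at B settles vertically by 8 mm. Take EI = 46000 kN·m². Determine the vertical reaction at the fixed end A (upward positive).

Choose R_B as the redundant. The primary structure is the cantilever fixed at A.
Downward deflection at the released point B due to the loads:
  point load 111 at a = 4.25: Pa²(3L − a)/(6EI) = 7101/EI
Tip deflection under a unit load at B: L³/(3EI) = 204.7/EI.
With EI = 46000 kN·m²: δ_0 = 0.15437 m and δ_{BB} = 0.00445 m/kN.
Compatibility — the beam at B must follow the support down by 0.008 m: δ_0 − R_B·δ_{BB} = 0.008, so R_B = (0.15437 − 0.008)/0.00445 = 32.89 kN.
Vertical equilibrium: R_A = ΣP − R_B = 111 − 32.89 = 78.11 kN.

R_A = 78.11 kN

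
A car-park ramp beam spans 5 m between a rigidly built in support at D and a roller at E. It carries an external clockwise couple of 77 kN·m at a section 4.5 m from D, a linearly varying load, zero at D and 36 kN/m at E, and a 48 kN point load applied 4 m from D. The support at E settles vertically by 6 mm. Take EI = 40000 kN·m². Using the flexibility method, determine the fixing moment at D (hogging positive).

M_D = 67 kN·m

Take the reaction at E as the redundant and release it; the primary structure is a cantilever fixed at D.
Deflection at E on the released cantilever, summing each load's contribution:
  clockwise couple 77 at a = 4.5: M₀a(2L − a)/(2EI) = 952.9/EI
  triangular load, peak 36 at the free end: 11w₀L⁴/(120EI) = 2062/EI
  point load 48 at a = 4: Pa²(3L − a)/(6EI) = 1408/EI
  δ_0 = 4423/EI
Flexibility coefficient — unit upward force at E: δ_{EE} = L³/(3EI) = 41.67/EI.
With EI = 40000 kN·m²: δ_0 = 0.11058 m and δ_{EE} = 0.001042 m/kN.
Compatibility — the beam at E must follow the support down by 0.006 m: δ_0 − R_E·δ_{EE} = 0.006, so R_E = (0.11058 − 0.006)/0.001042 = 100.4 kN.
Moment equilibrium about D: M_D = Σ(load moments about D) − R_E·L = 569 − 100.4×5 = 67 kN·m.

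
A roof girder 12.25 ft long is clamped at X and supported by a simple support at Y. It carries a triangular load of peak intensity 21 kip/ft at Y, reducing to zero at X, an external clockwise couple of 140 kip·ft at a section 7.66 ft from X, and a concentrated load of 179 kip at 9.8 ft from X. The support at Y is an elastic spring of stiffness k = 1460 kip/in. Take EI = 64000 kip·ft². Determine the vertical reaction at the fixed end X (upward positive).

Take the reaction at Y as the redundant and release it; the primary structure is a cantilever fixed at X.
Free-end deflection of the primary structure under the applied loading (downward +):
  triangular load, peak 21 at the free end: 11w₀L⁴/(120EI) = 43349/EI
  clockwise couple 140 at a = 7.66: M₀a(2L − a)/(2EI) = 9030/EI
  point load 179 at a = 9.8: Pa²(3L − a)/(6EI) = 77217/EI
  δ_0 = 129595/EI
Flexibility coefficient — unit upward force at Y: δ_{YY} = L³/(3EI) = 612.8/EI.
With EI = 64000 kip·ft²: δ_0 = 2.0249 ft and δ_{YY} = 0.009574 ft/kip.
Compatibility — the spring shortens by R_Y/k under the reaction it provides: δ_0 − R_Y·δ_{YY} = R_Y/k. With 1/k = 1/(1460×12) ft/kip = 0.000057 ft/kip, R_Y = δ_0 / (δ_{YY} + 1/k) = 2.0249 / (0.009574 + 0.000057) = 210.2 kip.
Vertical equilibrium: R_X = ΣP − R_Y = 307.6 − 210.2 = 97.38 kip.

R_X = 97.38 kip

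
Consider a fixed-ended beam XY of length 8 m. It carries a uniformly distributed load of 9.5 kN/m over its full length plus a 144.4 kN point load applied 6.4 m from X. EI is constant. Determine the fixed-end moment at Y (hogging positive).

Release both end moments; the primary structure is a simply-supported span XY with redundants M_X and M_Y.
End rotations of the released simple span under the applied load (×1/EI):
  at X: UDL 9.5: wL³/(24EI) = 202.7/EI
  at Y: UDL 9.5: wL³/(24EI) = 202.7/EI
  at X: point load 144.4 at a = 6.4: Pab(L + b)/(6LEI) = 295.7/EI
  at Y: point load 144.4 at a = 6.4: Pab(L + a)/(6LEI) = 443.6/EI
  θ_X0 = 498.4/EI,  θ_Y0 = 646.3/EI
Flexibility coefficients: a unit moment at one end gives L/(3EI) there and L/(6EI) at the far end, so f₁₁ = f₂₂ = 2.667/EI and f₁₂ = f₂₁ = 1.333/EI.
Compatibility — zero rotation at each built-in end:
  2.667 M_X + 1.333 M_Y = 498.4
  1.333 M_X + 2.667 M_Y = 646.3
Solving the pair gives M_X = 87.63 kN·m and M_Y = 198.5 kN·m (hogging).

M_Y = 198.5 kN·m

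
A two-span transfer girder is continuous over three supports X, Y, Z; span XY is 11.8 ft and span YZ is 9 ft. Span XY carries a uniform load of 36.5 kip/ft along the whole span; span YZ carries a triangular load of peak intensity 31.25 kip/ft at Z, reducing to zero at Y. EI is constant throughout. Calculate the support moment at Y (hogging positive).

M_Y = 424.3 kip·ft

Take M_Y as the redundant. Released structure: two simple spans XY and YZ with a hinge at Y.
Discontinuity in slope at Y on the released structure — sum the simple-span end rotations:
  span XY: UDL 36.5: wL³/(24EI) = 2499/EI
  span YZ: triangular load, peak 31.25: 7w₀L³/(360EI) = 443/EI
  relative rotation θ_0 = (2499 + 443)/EI = 2942/EI
A unit hogging moment at Y produces rotation L₁/(3EI) + L₂/(3EI) = 6.933/EI.
Compatibility: M_Y·(L₁+L₂)/(3EI) = θ_0, giving M_Y = 424.3 kip·ft (hogging).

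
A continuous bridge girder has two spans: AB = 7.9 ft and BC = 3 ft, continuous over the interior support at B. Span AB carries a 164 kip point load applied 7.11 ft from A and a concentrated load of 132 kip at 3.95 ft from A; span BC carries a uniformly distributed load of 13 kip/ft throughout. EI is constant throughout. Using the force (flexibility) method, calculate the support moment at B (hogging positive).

Release continuity at B by inserting a hinge; the redundant is the internal moment M_B. The primary structure is two simply-supported spans AB and BC.
End slopes at the hinge B, treating each span as simply supported:
  span AB: point load 164 at a = 7.11: Pab(L + a)/(6LEI) = 291.7/EI
  span AB: point load 132 at a = 3.95: Pab(L + a)/(6LEI) = 514.9/EI
  span BC: UDL 13: wL³/(24EI) = 14.62/EI
  relative rotation θ_0 = (806.6 + 14.62)/EI = 821.2/EI
A unit hogging moment at B produces rotation L₁/(3EI) + L₂/(3EI) = 3.633/EI.
Slope continuity at B: θ_0 = M_B·3.633/EI, so M_B = 821.2/3.633 = 226 kip·ft (hogging).

M_B = 226 kip·ft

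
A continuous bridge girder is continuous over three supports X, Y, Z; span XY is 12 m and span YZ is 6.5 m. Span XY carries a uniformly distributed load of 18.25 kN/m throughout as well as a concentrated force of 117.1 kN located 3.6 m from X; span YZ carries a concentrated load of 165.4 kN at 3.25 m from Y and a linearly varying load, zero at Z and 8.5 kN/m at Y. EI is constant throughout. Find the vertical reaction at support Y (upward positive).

Take M_Y as the redundant. Released structure: two simple spans XY and YZ with a hinge at Y.
Rotations at Y on the released spans (each span's end-slope, ×1/EI):
  span XY: UDL 18.25: wL³/(24EI) = 1314/EI
  span XY: point load 117.1 at a = 3.6: Pab(L + a)/(6LEI) = 767.2/EI
  span YZ: point load 165.4 at a = 3.25: Pab(L + b)/(6LEI) = 436.8/EI
  span YZ: triangular load, peak 8.5: w₀L³/(45EI) = 51.87/EI
  relative rotation θ_0 = (2081 + 488.6)/EI = 2570/EI
A unit hogging moment at Y produces rotation L₁/(3EI) + L₂/(3EI) = 6.167/EI.
Compatibility: M_Y·(L₁+L₂)/(3EI) = θ_0, giving M_Y = 416.7 kN·m (hogging).
Span XY, ΣM about X with M_Y applied at Y: R_Y^{XY}·12 = 1736 + 416.7, so R_Y^{XY} = 179.4 kN and R_X = 336.1 − 179.4 = 156.7 kN.
Span YZ, ΣM about Z: R_Y^{YZ}·6.5 = 657.3 + 416.7, so R_Y^{YZ} = 165.2 kN and R_Z = 193 − 165.2 = 27.8 kN.
R_Y = 179.4 + 165.2 = 344.6 kN.

R_Y = 344.6 kN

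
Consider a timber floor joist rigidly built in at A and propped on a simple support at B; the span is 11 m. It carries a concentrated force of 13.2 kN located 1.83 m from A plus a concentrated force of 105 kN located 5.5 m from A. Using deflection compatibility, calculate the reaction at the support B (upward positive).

Choose R_B as the redundant. The primary structure is the cantilever fixed at A.
Free-end deflection of the primary structure under the applied loading (downward +):
  point load 13.2 at a = 1.83: Pa²(3L − a)/(6EI) = 229.6/EI
  point load 105 at a = 5.5: Pa²(3L − a)/(6EI) = 14558/EI
  δ_0 = 14787/EI
Tip deflection under a unit load at B: L³/(3EI) = 443.7/EI.
Compatibility at B: δ_0 − R_B·δ_{BB} = 0, so R_B = 14787/443.7 = 33.33 kN.

R_B = 33.33 kN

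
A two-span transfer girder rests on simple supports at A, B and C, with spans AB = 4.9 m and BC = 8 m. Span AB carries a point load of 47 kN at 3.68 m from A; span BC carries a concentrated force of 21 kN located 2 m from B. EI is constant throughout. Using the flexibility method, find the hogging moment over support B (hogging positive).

Take M_B as the redundant. Released structure: two simple spans AB and BC with a hinge at B.
Discontinuity in slope at B on the released structure — sum the simple-span end rotations:
  span AB: point load 47 at a = 3.68: Pab(L + a)/(6LEI) = 61.58/EI
  span BC: point load 21 at a = 2: Pab(L + b)/(6LEI) = 73.5/EI
  relative rotation θ_0 = (61.58 + 73.5)/EI = 135.1/EI
A unit hogging moment at B produces rotation L₁/(3EI) + L₂/(3EI) = 4.3/EI.
Compatibility: M_B·(L₁+L₂)/(3EI) = θ_0, giving M_B = 31.41 kN·m (hogging).

M_B = 31.41 kN·m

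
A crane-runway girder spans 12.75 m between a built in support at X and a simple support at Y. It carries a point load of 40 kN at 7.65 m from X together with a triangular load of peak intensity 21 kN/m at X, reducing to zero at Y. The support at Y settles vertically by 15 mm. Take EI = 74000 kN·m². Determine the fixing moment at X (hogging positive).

M_X = 333.8 kN·m

Choose R_Y as the redundant. The primary structure is the cantilever fixed at X.
Free-end deflection of the primary structure under the applied loading (downward +):
  point load 40 at a = 7.65: Pa²(3L − a)/(6EI) = 11939/EI
  triangular load, peak 21 at the fixed end: w₀L⁴/(30EI) = 18499/EI
  δ_0 = 30437/EI
Flexibility coefficient — unit upward force at Y: δ_{YY} = L³/(3EI) = 690.9/EI.
With EI = 74000 kN·m²: δ_0 = 0.41131 m and δ_{YY} = 0.009336 m/kN.
Compatibility — the beam at Y must follow the support down by 0.015 m: δ_0 − R_Y·δ_{YY} = 0.015, so R_Y = (0.41131 − 0.015)/0.009336 = 42.45 kN.
Moment equilibrium about X: M_X = Σ(load moments about X) − R_Y·L = 875 − 42.45×12.75 = 333.8 kN·m.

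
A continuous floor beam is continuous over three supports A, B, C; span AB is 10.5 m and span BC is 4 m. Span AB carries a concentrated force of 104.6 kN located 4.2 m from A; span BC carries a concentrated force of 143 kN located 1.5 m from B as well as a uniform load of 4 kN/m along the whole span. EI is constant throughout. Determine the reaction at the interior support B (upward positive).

Take M_B as the redundant. Released structure: two simple spans AB and BC with a hinge at B.
End slopes at the hinge B, treating each span as simply supported:
  span AB: point load 104.6 at a = 4.2: Pab(L + a)/(6LEI) = 645.8/EI
  span BC: point load 143 at a = 1.5: Pab(L + b)/(6LEI) = 145.2/EI
  span BC: UDL 4: wL³/(24EI) = 10.67/EI
  relative rotation θ_0 = (645.8 + 155.9)/EI = 801.7/EI
A unit hogging moment at B produces rotation L₁/(3EI) + L₂/(3EI) = 4.833/EI.
Slope continuity at B: θ_0 = M_B·4.833/EI, so M_B = 801.7/4.833 = 165.9 kN·m (hogging).
Span AB, ΣM about A with M_B applied at B: R_B^{AB}·10.5 = 439.3 + 165.9, so R_B^{AB} = 57.64 kN and R_A = 104.6 − 57.64 = 46.96 kN.
Span BC, ΣM about C: R_B^{BC}·4 = 389.5 + 165.9, so R_B^{BC} = 138.8 kN and R_C = 159 − 138.8 = 20.16 kN.
R_B = 57.64 + 138.8 = 196.5 kN.

R_B = 196.5 kN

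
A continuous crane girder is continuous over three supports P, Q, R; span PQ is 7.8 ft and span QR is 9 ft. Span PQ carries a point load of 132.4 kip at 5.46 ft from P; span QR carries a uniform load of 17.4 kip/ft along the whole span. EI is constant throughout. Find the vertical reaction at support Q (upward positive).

R_Q = 214 kip

Take M_Q as the redundant. Released structure: two simple spans PQ and QR with a hinge at Q.
End slopes at the hinge Q, treating each span as simply supported:
  span PQ: point load 132.4 at a = 5.46: Pab(L + a)/(6LEI) = 479.3/EI
  span QR: UDL 17.4: wL³/(24EI) = 528.5/EI
  relative rotation θ_0 = (479.3 + 528.5)/EI = 1008/EI
A unit hogging moment at Q produces rotation L₁/(3EI) + L₂/(3EI) = 5.6/EI.
Slope continuity at Q: θ_0 = M_Q·5.6/EI, so M_Q = 1008/5.6 = 180 kip·ft (hogging).
Span PQ, ΣM about P with M_Q applied at Q: R_Q^{PQ}·7.8 = 722.9 + 180, so R_Q^{PQ} = 115.8 kip and R_P = 132.4 − 115.8 = 16.65 kip.
Span QR, ΣM about R: R_Q^{QR}·9 = 704.7 + 180, so R_Q^{QR} = 98.3 kip and R_R = 156.6 − 98.3 = 58.3 kip.
R_Q = 115.8 + 98.3 = 214 kip.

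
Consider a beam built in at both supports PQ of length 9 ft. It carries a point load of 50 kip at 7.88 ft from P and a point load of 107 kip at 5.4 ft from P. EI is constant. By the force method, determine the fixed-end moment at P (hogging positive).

Take the two fixed-end moments M_P, M_Q as redundants; the released structure is the simple span PQ.
On the primary (simply-supported) span, the end slopes from the loading are:
  at P: point load 50 at a = 7.88: Pab(L + b)/(6LEI) = 82.7/EI
  at Q: point load 50 at a = 7.88: Pab(L + a)/(6LEI) = 137.9/EI
  at P: point load 107 at a = 5.4: Pab(L + b)/(6LEI) = 485.4/EI
  at Q: point load 107 at a = 5.4: Pab(L + a)/(6LEI) = 554.7/EI
  θ_P0 = 568.1/EI,  θ_Q0 = 692.6/EI
Flexibility coefficients: a unit moment at one end gives L/(3EI) there and L/(6EI) at the far end, so f₁₁ = f₂₂ = 3/EI and f₁₂ = f₂₁ = 1.5/EI.
Compatibility — zero rotation at each built-in end:
  3 M_P + 1.5 M_Q = 568.1
  1.5 M_P + 3 M_Q = 692.6
Solving the pair gives M_P = 98.55 kip·ft and M_Q = 181.6 kip·ft (hogging).

M_P = 98.55 kip·ft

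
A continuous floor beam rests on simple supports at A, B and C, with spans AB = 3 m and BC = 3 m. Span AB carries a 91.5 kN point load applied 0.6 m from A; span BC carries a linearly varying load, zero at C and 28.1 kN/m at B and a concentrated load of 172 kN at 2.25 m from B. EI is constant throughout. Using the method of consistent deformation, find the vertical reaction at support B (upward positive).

Take M_B as the redundant. Released structure: two simple spans AB and BC with a hinge at B.
End slopes at the hinge B, treating each span as simply supported:
  span AB: point load 91.5 at a = 0.6: Pab(L + a)/(6LEI) = 26.35/EI
  span BC: triangular load, peak 28.1: w₀L³/(45EI) = 16.86/EI
  span BC: point load 172 at a = 2.25: Pab(L + b)/(6LEI) = 60.47/EI
  relative rotation θ_0 = (26.35 + 77.33)/EI = 103.7/EI
A unit hogging moment at B produces rotation L₁/(3EI) + L₂/(3EI) = 2/EI.
Slope continuity at B: θ_0 = M_B·2/EI, so M_B = 103.7/2 = 51.84 kN·m (hogging).
Span AB, ΣM about A with M_B applied at B: R_B^{AB}·3 = 54.9 + 51.84, so R_B^{AB} = 35.58 kN and R_A = 91.5 − 35.58 = 55.92 kN.
Span BC, ΣM about C: R_B^{BC}·3 = 213.3 + 51.84, so R_B^{BC} = 88.38 kN and R_C = 214.2 − 88.38 = 125.8 kN.
R_B = 35.58 + 88.38 = 124 kN.

R_B = 124 kN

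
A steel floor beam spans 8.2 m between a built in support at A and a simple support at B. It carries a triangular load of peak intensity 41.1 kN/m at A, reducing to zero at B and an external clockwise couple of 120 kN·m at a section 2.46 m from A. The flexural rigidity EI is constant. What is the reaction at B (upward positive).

Take the reaction at B as the redundant and release it; the primary structure is a cantilever fixed at A.
Primary-structure tip deflection at B by superposition:
  triangular load, peak 41.1 at the fixed end: w₀L⁴/(30EI) = 6194/EI
  clockwise couple 120 at a = 2.46: M₀a(2L − a)/(2EI) = 2058/EI
  δ_0 = 8252/EI
Flexibility coefficient — unit upward force at B: δ_{BB} = L³/(3EI) = 183.8/EI.
Compatibility at B: δ_0 − R_B·δ_{BB} = 0, so R_B = 8252/183.8 = 44.9 kN.

R_B = 44.9 kN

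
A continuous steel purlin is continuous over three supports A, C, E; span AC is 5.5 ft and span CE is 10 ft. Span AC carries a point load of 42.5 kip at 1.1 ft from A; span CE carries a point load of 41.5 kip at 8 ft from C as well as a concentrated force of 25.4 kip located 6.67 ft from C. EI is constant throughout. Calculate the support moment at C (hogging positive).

M_C = 57.92 kip·ft

Take M_C as the redundant. Released structure: two simple spans AC and CE with a hinge at C.
End slopes at the hinge C, treating each span as simply supported:
  span AC: point load 42.5 at a = 1.1: Pab(L + a)/(6LEI) = 41.14/EI
  span CE: point load 41.5 at a = 8: Pab(L + b)/(6LEI) = 132.8/EI
  span CE: point load 25.4 at a = 6.67: Pab(L + b)/(6LEI) = 125.3/EI
  relative rotation θ_0 = (41.14 + 258.1)/EI = 299.3/EI
A unit hogging moment at C produces rotation L₁/(3EI) + L₂/(3EI) = 5.167/EI.
Compatibility: M_C·(L₁+L₂)/(3EI) = θ_0, giving M_C = 57.92 kip·ft (hogging).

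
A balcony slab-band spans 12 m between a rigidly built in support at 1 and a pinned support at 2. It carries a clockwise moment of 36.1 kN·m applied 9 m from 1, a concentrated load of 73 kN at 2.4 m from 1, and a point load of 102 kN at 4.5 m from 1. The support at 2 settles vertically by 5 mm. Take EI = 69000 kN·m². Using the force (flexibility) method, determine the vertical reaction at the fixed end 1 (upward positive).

Release the roller at 2. Primary structure: cantilever fixed at 1.
Deflection at 2 on the released cantilever, summing each load's contribution:
  clockwise couple 36.1 at a = 9: M₀a(2L − a)/(2EI) = 2437/EI
  point load 73 at a = 2.4: Pa²(3L − a)/(6EI) = 2355/EI
  point load 102 at a = 4.5: Pa²(3L − a)/(6EI) = 10844/EI
  δ_0 = 15635/EI
Flexibility coefficient — unit upward force at 2: δ_{22} = L³/(3EI) = 576/EI.
With EI = 69000 kN·m²: δ_0 = 0.2266 m and δ_{22} = 0.008348 m/kN.
Compatibility — the beam at 2 must follow the support down by 0.005 m: δ_0 − R_2·δ_{22} = 0.005, so R_2 = (0.2266 − 0.005)/0.008348 = 26.55 kN.
Vertical equilibrium: R_1 = ΣP − R_2 = 175 − 26.55 = 148.5 kN.

R_1 = 148.5 kN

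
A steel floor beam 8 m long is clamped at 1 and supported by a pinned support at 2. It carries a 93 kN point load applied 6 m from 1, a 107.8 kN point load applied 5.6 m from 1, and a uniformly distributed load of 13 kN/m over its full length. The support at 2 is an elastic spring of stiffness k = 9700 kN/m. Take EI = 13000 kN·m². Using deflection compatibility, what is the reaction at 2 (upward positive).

Take the reaction at 2 as the redundant and release it; the primary structure is a cantilever fixed at 1.
Primary-structure tip deflection at 2 by superposition:
  point load 93 at a = 6: Pa²(3L − a)/(6EI) = 10044/EI
  point load 107.8 at a = 5.6: Pa²(3L − a)/(6EI) = 10367/EI
  UDL 13: wL⁴/(8EI) = 6656/EI
  δ_0 = 27067/EI
Flexibility coefficient — unit upward force at 2: δ_{22} = L³/(3EI) = 170.7/EI.
With EI = 13000 kN·m²: δ_0 = 2.0821 m and δ_{22} = 0.013128 m/kN.
Compatibility — the spring shortens by R_2/k under the reaction it provides: δ_0 − R_2·δ_{22} = R_2/k. With 1/k = 0.000103 m/kN, R_2 = δ_0 / (δ_{22} + 1/k) = 2.0821 / (0.013128 + 0.000103) = 157.4 kN.

R_2 = 157.4 kN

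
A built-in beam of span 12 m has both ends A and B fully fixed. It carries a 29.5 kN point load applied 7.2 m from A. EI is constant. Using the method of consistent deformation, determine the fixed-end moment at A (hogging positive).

M_A = 33.98 kN·m

Take the two fixed-end moments M_A, M_B as redundants; the released structure is the simple span AB.
Simple-span end rotations at A and B under the given loads:
  at A: point load 29.5 at a = 7.2: Pab(L + b)/(6LEI) = 237.9/EI
  at B: point load 29.5 at a = 7.2: Pab(L + a)/(6LEI) = 271.9/EI
  θ_A0 = 237.9/EI,  θ_B0 = 271.9/EI
Flexibility coefficients: a unit moment at one end gives L/(3EI) there and L/(6EI) at the far end, so f₁₁ = f₂₂ = 4/EI and f₁₂ = f₂₁ = 2/EI.
Compatibility — zero rotation at each built-in end:
  4 M_A + 2 M_B = 237.9
  2 M_A + 4 M_B = 271.9
Solving the pair gives M_A = 33.98 kN·m and M_B = 50.98 kN·m (hogging).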